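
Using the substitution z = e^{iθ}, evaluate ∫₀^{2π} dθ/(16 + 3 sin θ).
Call the integral J. The integrand is 2π-periodic and we integrate over a full period, so shifting θ does not change the value (θ → θ + π/2 turns sin θ into cos θ). Hence
  J = ∫₀^{2π} dθ/(16 + 3 cos θ).
Put z = e^{iθ}: then cos θ = (z + 1/z)/2, dθ = dz/(iz), and z runs once counterclockwise around |z| = 1:
  J = ∮_{|z|=1} 1/(16 + 3*(z + 1/z)/2) · dz/(iz) = (2/i) ∮_{|z|=1} dz/(3*z^2 + 32*z + 3).
The roots of 3*z^2 + 32*z + 3 are z = (-16 ± sqrt(16^2 - 3^2))/3, with sqrt(247) = sqrt(247); their product is 1, so only z₊ = -16/3 + sqrt(247)/3 lies inside the unit circle (z₋ = -16/3 - sqrt(247)/3 lies outside).
z₊ is a simple zero of q(z) = 3*z^2 + 32*z + 3, so Res(1/q, z₊) = 1/q'(z₊) with q'(z) = 6*z + 32; and q'(z₊) = 3*(z₊ - z₋) = 2*sqrt(247).
Therefore J = (2/i) · 2πi · 1/(2*sqrt(247)) = 2*pi/(sqrt(247)) = 2*sqrt(247)*pi/247

Final answer: 2*sqrt(247)*pi/247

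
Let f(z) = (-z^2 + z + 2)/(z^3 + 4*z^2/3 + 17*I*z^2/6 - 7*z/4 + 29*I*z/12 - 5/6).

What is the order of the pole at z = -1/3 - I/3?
1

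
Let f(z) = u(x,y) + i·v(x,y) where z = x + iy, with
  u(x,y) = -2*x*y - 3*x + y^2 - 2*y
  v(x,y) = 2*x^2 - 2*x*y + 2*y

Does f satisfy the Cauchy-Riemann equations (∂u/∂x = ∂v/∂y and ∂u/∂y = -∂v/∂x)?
∂u/∂x = -2*y - 3
∂v/∂y = 2 - 2*x
∂u/∂y = -2*x + 2*y - 2
∂v/∂x = 4*x - 2*y
∂u/∂x ≠ ∂v/∂y and ∂u/∂y ≠ -∂v/∂x; the Cauchy-Riemann equations are not satisfied, so f is not analytic.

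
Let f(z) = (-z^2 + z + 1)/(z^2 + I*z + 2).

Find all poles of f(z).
The singularities of f are the zeros of the denominator. Factoring,
  z^2 + I*z + 2 = (z + 2*I)*(z - I)
so the candidates are z = -2*I, z = I.

Check the numerator P(z) = -z^2 + z + 1 at each one:
  P(-2*I) = 5 - 2*I ≠ 0, so z = -2*I is a (simple) pole.
  P(I) = 2 + I ≠ 0, so z = I is a (simple) pole.

Poles of f: {-2*I, I}

Final answer: {-2*I, I}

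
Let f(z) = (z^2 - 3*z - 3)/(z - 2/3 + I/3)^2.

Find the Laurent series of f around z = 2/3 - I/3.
Put w = z - (2/3 - I/3), i.e. z = w + 2/3 - I/3. The denominator is w^2, so it suffices to rewrite the numerator in powers of w.

P(z) = z^2 - 3*z - 3
P(w + 2/3 - I/3) = -14/3 + 5*I/9 + (-5/3 - 2*I/3)*w + w^2

Dividing each term by w^2:
  f = (-14/3 + 5*I/9)/w^2 + (-5/3 - 2*I/3)/w + 1

Substituting back w = z - 2/3 + I/3:
  f(z) = (-14/3 + 5*I/9)/(z - 2/3 + I/3)^2 + (-5/3 - 2*I/3)/(z - 2/3 + I/3) + 1

The series is finite because the numerator is a polynomial; the negative powers form the principal part, and the coefficient of 1/(z - 2/3 + I/3) gives Res(f, 2/3 - I/3) = -5/3 - 2*I/3.

Final answer: (-14/3 + 5*I/9)/(z - 2/3 + I/3)^2 + (-5/3 - 2*I/3)/(z - 2/3 + I/3) + 1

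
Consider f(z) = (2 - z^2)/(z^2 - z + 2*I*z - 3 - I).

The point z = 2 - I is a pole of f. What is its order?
Factor the denominator:
  z^2 - z + 2*I*z - 3 - I = (z - 2 + I)*(z + 1 + I)

The numerator P(z) = 2 - z^2 has P(2 - I) = -1 + 4*I ≠ 0, so no factor of (z - 2 + I) cancels.
Near z = 2 - I we can therefore write f(z) = g(z)/(z - 2 + I) with g analytic at 2 - I and g(2 - I) ≠ 0 (g is the numerator divided by the remaining denominator factors).

Hence z = 2 - I is a pole of order 1.

Final answer: 1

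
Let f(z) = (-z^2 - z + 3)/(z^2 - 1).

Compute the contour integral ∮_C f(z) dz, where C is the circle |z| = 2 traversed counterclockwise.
-2*I*pi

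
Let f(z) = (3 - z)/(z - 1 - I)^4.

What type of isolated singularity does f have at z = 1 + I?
Write f(z) = g(z)/(z - 1 - I)^4 with g(z) = 3 - z.
g is entire and g(1 + I) = 2 - I ≠ 0, so no factor of (z - 1 - I) cancels: the Laurent expansion of f about z = 1 + I starts at the power -4, i.e. lim_{z→z₀} (z - z₀)^4 f(z) = 2 - I is finite and nonzero.
So z = 1 + I is a pole of order 4.

Final answer: pole of order 4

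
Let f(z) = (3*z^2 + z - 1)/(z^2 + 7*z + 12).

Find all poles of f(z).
The singularities of f are the zeros of the denominator. Factoring,
  z^2 + 7*z + 12 = (z + 3)*(z + 4)
so the candidates are z = -3, z = -4.

Check the numerator P(z) = 3*z^2 + z - 1 at each one:
  P(-3) = 23 ≠ 0, so z = -3 is a (simple) pole.
  P(-4) = 43 ≠ 0, so z = -4 is a (simple) pole.

Poles of f: {-4, -3}

Final answer: {-4, -3}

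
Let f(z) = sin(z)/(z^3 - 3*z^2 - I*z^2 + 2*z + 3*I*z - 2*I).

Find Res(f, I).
Write f(z) = P(z)/Q(z) with P(z) = sin(z) and Q(z) = z^3 - 3*z^2 - I*z^2 + 2*z + 3*I*z - 2*I.
The denominator factors as Q(z) = (z - I)*(z - 1)*(z - 2), so z = I is a simple zero of Q and P is analytic there; z = I is therefore a simple pole and
  Res(f, z₀) = P(z₀)/Q'(z₀).

Q'(z) = 3*z^2 - 6*z - 2*I*z + 2 + 3*I, so Q'(I) = 1 - 3*I.
P(I) = I*sinh(1).

Res(f, I) = (I*sinh(1))/(1 - 3*I) = (-3/10 + I/10)*sinh(1)

Final answer: (-3/10 + I/10)*sinh(1)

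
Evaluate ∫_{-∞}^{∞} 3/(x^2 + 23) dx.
3*sqrt(23)*pi/23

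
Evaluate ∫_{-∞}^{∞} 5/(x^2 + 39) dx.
Let f(z) = 5/(z^2 + 39). The denominator has no real zeros and deg Q - deg P = 2 ≥ 2, so the integral of f over the upper semicircle |z| = R tends to 0 as R → ∞. Closing the contour in the upper half-plane,
  ∫_{-∞}^{∞} f(x) dx = 2πi · Σ Res(f, z_k)  over the poles with Im z_k > 0.

Zeros of the denominator: z^2 + 39 = 0 gives z = ±sqrt(39)*I.
Upper half-plane: z = sqrt(39)*I (simple).

Each pole is a simple zero of Q(z) = z^2 + 39, so Res(f, z₀) = P(z₀)/Q'(z₀) with P(z) = 5, Q'(z) = 2*z:
  Res(f, sqrt(39)*I) = (5)/(2*sqrt(39)*I) = -5*sqrt(39)*I/78

∫_{-∞}^{∞} f(x) dx = 2πi · (-5*sqrt(39)*I/78) = 5*sqrt(39)*pi/39

Final answer: 5*sqrt(39)*pi/39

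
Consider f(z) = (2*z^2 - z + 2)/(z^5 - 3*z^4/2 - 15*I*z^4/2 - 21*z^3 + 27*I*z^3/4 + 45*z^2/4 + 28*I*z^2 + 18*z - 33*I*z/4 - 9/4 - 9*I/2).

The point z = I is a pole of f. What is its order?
Factor the denominator:
  z^5 - 3*z^4/2 - 15*I*z^4/2 - 21*z^3 + 27*I*z^3/4 + 45*z^2/4 + 28*I*z^2 + 18*z - 33*I*z/4 - 9/4 - 9*I/2 = (z - I)^3*(z - 3/2 - 3*I)*(z - 3*I/2)

The numerator P(z) = 2*z^2 - z + 2 has P(I) = -I ≠ 0, so no factor of (z - I) cancels.
Near z = I we can therefore write f(z) = g(z)/(z - I)^3 with g analytic at I and g(I) ≠ 0 (g is the numerator divided by the remaining denominator factors).

Hence z = I is a pole of order 3.

Final answer: 3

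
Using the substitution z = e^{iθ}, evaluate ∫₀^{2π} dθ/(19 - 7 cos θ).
Call the integral J. The integrand is 2π-periodic and we integrate over a full period, so shifting θ does not change the value (θ → θ + π flips the sign of the trig term). Hence
  J = ∫₀^{2π} dθ/(19 + 7 cos θ).
Put z = e^{iθ}: then cos θ = (z + 1/z)/2, dθ = dz/(iz), and z runs once counterclockwise around |z| = 1:
  J = ∮_{|z|=1} 1/(19 + 7*(z + 1/z)/2) · dz/(iz) = (2/i) ∮_{|z|=1} dz/(7*z^2 + 38*z + 7).
The roots of 7*z^2 + 38*z + 7 are z = (-19 ± sqrt(19^2 - 7^2))/7, with sqrt(312) = 2*sqrt(78); their product is 1, so only z₊ = -19/7 + 2*sqrt(78)/7 lies inside the unit circle (z₋ = -19/7 - 2*sqrt(78)/7 lies outside).
z₊ is a simple zero of q(z) = 7*z^2 + 38*z + 7, so Res(1/q, z₊) = 1/q'(z₊) with q'(z) = 14*z + 38; and q'(z₊) = 7*(z₊ - z₋) = 4*sqrt(78).
Therefore J = (2/i) · 2πi · 1/(4*sqrt(78)) = 2*pi/(2*sqrt(78)) = sqrt(78)*pi/78

Final answer: sqrt(78)*pi/78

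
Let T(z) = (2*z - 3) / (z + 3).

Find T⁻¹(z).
Set w = T(z) = (2*z - 3) / (z + 3) and solve for z:
  w*(z + 3) = 2*z - 3
  3*w + z*(w - 2) + 3 = 0
  z*(w - 2) = -3*w - 3
  z = (3*w + 3)/(2 - w)
Renaming the variable, T⁻¹(z) = (3*z + 3)/(-z + 2) = (-3*z - 3)/(z - 2).
(Check: ad - bc = 9 ≠ 0, so T is invertible.)

Final answer: (-3*z - 3)/(z - 2)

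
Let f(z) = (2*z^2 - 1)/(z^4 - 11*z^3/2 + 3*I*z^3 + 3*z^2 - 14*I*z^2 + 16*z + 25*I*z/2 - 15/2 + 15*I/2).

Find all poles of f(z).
{-1/2 - I, -I, 3 - I, 3}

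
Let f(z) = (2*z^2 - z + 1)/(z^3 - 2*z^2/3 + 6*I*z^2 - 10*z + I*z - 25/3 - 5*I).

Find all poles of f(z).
{-1, 2/3 - 3*I, 1 - 3*I}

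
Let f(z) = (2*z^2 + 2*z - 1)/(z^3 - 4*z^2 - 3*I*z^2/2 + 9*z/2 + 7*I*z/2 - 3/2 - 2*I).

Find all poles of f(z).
The singularities of f are the zeros of the denominator. Factoring,
  z^3 - 4*z^2 - 3*I*z^2/2 + 9*z/2 + 7*I*z/2 - 3/2 - 2*I = (z - 1)*(z - 1 - I/2)*(z - 2 - I)
so the candidates are z = 1, z = 1 + I/2, z = 2 + I.

Check the numerator P(z) = 2*z^2 + 2*z - 1 at each one:
  P(1) = 3 ≠ 0, so z = 1 is a (simple) pole.
  P(1 + I/2) = 5/2 + 3*I ≠ 0, so z = 1 + I/2 is a (simple) pole.
  P(2 + I) = 9 + 10*I ≠ 0, so z = 2 + I is a (simple) pole.

Poles of f: {1, 1 + I/2, 2 + I}

Final answer: {1, 1 + I/2, 2 + I}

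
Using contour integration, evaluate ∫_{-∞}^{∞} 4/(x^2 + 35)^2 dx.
Let f(z) = 4/(z^2 + 35)^2. The denominator has no real zeros and deg Q - deg P = 4 ≥ 2, so the integral of f over the upper semicircle |z| = R tends to 0 as R → ∞. Closing the contour in the upper half-plane,
  ∫_{-∞}^{∞} f(x) dx = 2πi · Σ Res(f, z_k)  over the poles with Im z_k > 0.

Zeros of the denominator: z^2 + 35 = 0 gives z = ±sqrt(35)*I.
Upper half-plane: z = sqrt(35)*I (a pole of order 2).

Write f(z) = g(z)/(z - sqrt(35)*I)^2 with g(z) = 4/(z + sqrt(35)*I)^2. For a double pole, Res(f, z₀) = g'(z₀):
  g'(z) = -8/(z + sqrt(35)*I)^3
  Res(f, sqrt(35)*I) = g'(sqrt(35)*I) = -sqrt(35)*I/1225

∫_{-∞}^{∞} f(x) dx = 2πi · (-sqrt(35)*I/1225) = 2*sqrt(35)*pi/1225

Final answer: 2*sqrt(35)*pi/1225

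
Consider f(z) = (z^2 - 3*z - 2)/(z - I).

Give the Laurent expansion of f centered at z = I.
Put w = z - (I), i.e. z = w + I. The denominator is w, so it suffices to rewrite the numerator in powers of w.

P(z) = z^2 - 3*z - 2
P(w + I) = -3 - 3*I + (-3 + 2*I)*w + w^2

Dividing each term by w:
  f = (-3 - 3*I)/w - 3 + 2*I + w

Substituting back w = z - I:
  f(z) = (-3 - 3*I)/(z - I) - 3 + 2*I + (z - I)

The series is finite because the numerator is a polynomial; the negative powers form the principal part, and the coefficient of 1/(z - I) gives Res(f, I) = -3 - 3*I.

Final answer: (-3 - 3*I)/(z - I) - 3 + 2*I + (z - I)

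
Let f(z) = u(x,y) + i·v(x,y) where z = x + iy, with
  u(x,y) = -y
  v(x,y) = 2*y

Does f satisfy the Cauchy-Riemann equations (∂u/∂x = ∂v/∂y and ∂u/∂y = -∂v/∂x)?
∂u/∂x = 0
∂v/∂y = 2
∂u/∂y = -1
∂v/∂x = 0
∂u/∂x ≠ ∂v/∂y and ∂u/∂y ≠ -∂v/∂x; the Cauchy-Riemann equations are not satisfied, so f is not analytic.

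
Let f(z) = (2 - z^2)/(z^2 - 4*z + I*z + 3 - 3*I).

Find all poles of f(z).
{1 - I, 3}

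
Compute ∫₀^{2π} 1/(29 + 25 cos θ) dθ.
Let J = ∫₀^{2π} dθ/(29 + 25 cos θ).
Put z = e^{iθ}: then cos θ = (z + 1/z)/2, dθ = dz/(iz), and z runs once counterclockwise around |z| = 1:
  J = ∮_{|z|=1} 1/(29 + 25*(z + 1/z)/2) · dz/(iz) = (2/i) ∮_{|z|=1} dz/(25*z^2 + 58*z + 25).
The roots of 25*z^2 + 58*z + 25 are z = (-29 ± sqrt(29^2 - 25^2))/25, with sqrt(216) = 6*sqrt(6); their product is 1, so only z₊ = -29/25 + 6*sqrt(6)/25 lies inside the unit circle (z₋ = -29/25 - 6*sqrt(6)/25 lies outside).
z₊ is a simple zero of q(z) = 25*z^2 + 58*z + 25, so Res(1/q, z₊) = 1/q'(z₊) with q'(z) = 50*z + 58; and q'(z₊) = 25*(z₊ - z₋) = 12*sqrt(6).
Therefore J = (2/i) · 2πi · 1/(12*sqrt(6)) = 2*pi/(6*sqrt(6)) = sqrt(6)*pi/18

Final answer: sqrt(6)*pi/18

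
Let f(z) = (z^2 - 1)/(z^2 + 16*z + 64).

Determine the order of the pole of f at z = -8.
Factor the denominator:
  z^2 + 16*z + 64 = (z + 8)^2

The numerator P(z) = z^2 - 1 has P(-8) = 63 ≠ 0, so no factor of (z + 8) cancels.
Near z = -8 we can therefore write f(z) = g(z)/(z + 8)^2 with g analytic at -8 and g(-8) ≠ 0 (g is just the numerator).

Hence z = -8 is a pole of order 2.

Final answer: 2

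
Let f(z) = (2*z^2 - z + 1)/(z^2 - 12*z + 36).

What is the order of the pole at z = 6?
Factor the denominator:
  z^2 - 12*z + 36 = (z - 6)^2

The numerator P(z) = 2*z^2 - z + 1 has P(6) = 67 ≠ 0, so no factor of (z - 6) cancels.
Near z = 6 we can therefore write f(z) = g(z)/(z - 6)^2 with g analytic at 6 and g(6) ≠ 0 (g is just the numerator).

Hence z = 6 is a pole of order 2.

Final answer: 2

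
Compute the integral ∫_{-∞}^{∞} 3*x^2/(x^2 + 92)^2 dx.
Let f(z) = 3*z^2/(z^2 + 92)^2. The denominator has no real zeros and deg Q - deg P = 2 ≥ 2, so the integral of f over the upper semicircle |z| = R tends to 0 as R → ∞. Closing the contour in the upper half-plane,
  ∫_{-∞}^{∞} f(x) dx = 2πi · Σ Res(f, z_k)  over the poles with Im z_k > 0.

Zeros of the denominator: z^2 + 92 = 0 gives z = ±2*sqrt(23)*I.
Upper half-plane: z = 2*sqrt(23)*I (a pole of order 2).

Write f(z) = g(z)/(z - 2*sqrt(23)*I)^2 with g(z) = 3*z^2/(z + 2*sqrt(23)*I)^2. For a double pole, Res(f, z₀) = g'(z₀):
  g'(z) = 12*sqrt(23)*I*z/(z + 2*sqrt(23)*I)^3
  Res(f, 2*sqrt(23)*I) = g'(2*sqrt(23)*I) = -3*sqrt(23)*I/184

∫_{-∞}^{∞} f(x) dx = 2πi · (-3*sqrt(23)*I/184) = 3*sqrt(23)*pi/92

Final answer: 3*sqrt(23)*pi/92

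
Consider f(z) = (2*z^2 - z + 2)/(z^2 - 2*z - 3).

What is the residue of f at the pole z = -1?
Write f(z) = P(z)/Q(z) with P(z) = 2*z^2 - z + 2 and Q(z) = z^2 - 2*z - 3.
The denominator factors as Q(z) = (z + 1)*(z - 3), so z = -1 is a simple zero of Q and P is analytic there; z = -1 is therefore a simple pole and
  Res(f, z₀) = P(z₀)/Q'(z₀).

Q'(z) = 2*z - 2, so Q'(-1) = -4.
P(-1) = 5.

Res(f, -1) = (5)/(-4) = -5/4

Final answer: -5/4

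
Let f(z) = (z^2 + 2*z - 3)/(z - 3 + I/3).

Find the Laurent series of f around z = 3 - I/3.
Put w = z - (3 - I/3), i.e. z = w + 3 - I/3. The denominator is w, so it suffices to rewrite the numerator in powers of w.

P(z) = z^2 + 2*z - 3
P(w + 3 - I/3) = 107/9 - 8*I/3 + (8 - 2*I/3)*w + w^2

Dividing each term by w:
  f = (107/9 - 8*I/3)/w + 8 - 2*I/3 + w

Substituting back w = z - 3 + I/3:
  f(z) = (107/9 - 8*I/3)/(z - 3 + I/3) + 8 - 2*I/3 + (z - 3 + I/3)

The series is finite because the numerator is a polynomial; the negative powers form the principal part, and the coefficient of 1/(z - 3 + I/3) gives Res(f, 3 - I/3) = 107/9 - 8*I/3.

Final answer: (107/9 - 8*I/3)/(z - 3 + I/3) + 8 - 2*I/3 + (z - 3 + I/3)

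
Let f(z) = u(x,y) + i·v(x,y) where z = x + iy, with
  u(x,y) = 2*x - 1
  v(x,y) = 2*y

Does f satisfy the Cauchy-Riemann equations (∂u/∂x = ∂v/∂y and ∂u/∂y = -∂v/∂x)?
∂u/∂x = 2
∂v/∂y = 2
∂u/∂y = 0
∂v/∂x = 0
∂u/∂x = ∂v/∂y and ∂u/∂y = -∂v/∂x hold identically; f is analytic.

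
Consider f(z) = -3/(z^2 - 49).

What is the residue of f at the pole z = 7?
Write f(z) = P(z)/Q(z) with P(z) = -3 and Q(z) = z^2 - 49.
The denominator factors as Q(z) = (z - 7)*(z + 7), so z = 7 is a simple zero of Q and P is analytic there; z = 7 is therefore a simple pole and
  Res(f, z₀) = P(z₀)/Q'(z₀).

Q'(z) = 2*z, so Q'(7) = 14.
P(7) = -3.

Res(f, 7) = (-3)/(14) = -3/14

Final answer: -3/14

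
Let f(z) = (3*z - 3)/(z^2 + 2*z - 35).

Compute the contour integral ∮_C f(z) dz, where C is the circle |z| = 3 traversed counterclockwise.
By the residue theorem, ∮_C f(z) dz = 2πi · (sum of the residues of f at the poles inside |z| = 3).

The denominator factors as (z - 5)*(z + 7), so the singularities of f are simple poles at z = 5, z = -7.
  |5|² = 25 > 9 = 3², so this pole is outside the contour.
  |-7|² = 49 > 9 = 3², so this pole is outside the contour.

No pole lies inside the contour, so f is analytic on and inside C and the integral is 0 (Cauchy's theorem).

Final answer: 0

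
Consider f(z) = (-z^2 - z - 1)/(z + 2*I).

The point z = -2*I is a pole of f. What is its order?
Factor the denominator:
  z + 2*I = (z + 2*I)

The numerator P(z) = -z^2 - z - 1 has P(-2*I) = 3 + 2*I ≠ 0, so no factor of (z + 2*I) cancels.
Near z = -2*I we can therefore write f(z) = g(z)/(z + 2*I) with g analytic at -2*I and g(-2*I) ≠ 0 (g is just the numerator).

Hence z = -2*I is a pole of order 1.

Final answer: 1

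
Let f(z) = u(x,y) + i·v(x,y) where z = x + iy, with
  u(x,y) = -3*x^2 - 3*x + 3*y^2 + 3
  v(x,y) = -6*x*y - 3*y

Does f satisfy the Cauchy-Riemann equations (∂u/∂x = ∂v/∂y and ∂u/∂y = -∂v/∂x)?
∂u/∂x = -6*x - 3
∂v/∂y = -6*x - 3
∂u/∂y = 6*y
∂v/∂x = -6*y
∂u/∂x = ∂v/∂y and ∂u/∂y = -∂v/∂x hold identically; f is analytic.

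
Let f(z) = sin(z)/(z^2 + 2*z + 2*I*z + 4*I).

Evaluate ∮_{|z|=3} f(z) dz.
By the residue theorem, ∮_C f(z) dz = 2πi · (sum of the residues of f at the poles inside |z| = 3).

The denominator factors as (z + 2*I)*(z + 2), so the singularities of f are simple poles at z = -2*I, z = -2.
  |-2*I|² = 4 < 9 = 3², so this pole is inside the contour.
  |-2|² = 4 < 9 = 3², so this pole is inside the contour.

With P(z) = sin(z) and Q(z) = z^2 + 2*z + 2*I*z + 4*I, each pole is simple, so Res(f, z₀) = P(z₀)/Q'(z₀) with Q'(z) = 2*z + 2 + 2*I.
  Res(f, -2*I) = P(-2*I)/Q'(-2*I) = (-I*sinh(2))/(2 - 2*I) = (1/4 - I/4)*sinh(2)
  Res(f, -2) = P(-2)/Q'(-2) = (-sin(2))/(-2 + 2*I) = (1/4 + I/4)*sin(2)

Sum of residues inside C: (1/4 - I/4)*sinh(2) + (1/4 + I/4)*sin(2)
∮_C f(z) dz = 2πi · ((1/4 - I/4)*sinh(2) + (1/4 + I/4)*sin(2)) = pi*(-1/2 + I/2)*sin(2) + pi*(1/2 + I/2)*sinh(2)

Final answer: pi*(-1/2 + I/2)*sin(2) + pi*(1/2 + I/2)*sinh(2)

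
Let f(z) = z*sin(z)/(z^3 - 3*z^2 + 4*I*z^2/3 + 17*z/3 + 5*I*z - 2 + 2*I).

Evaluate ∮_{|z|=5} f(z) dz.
By the residue theorem, ∮_C f(z) dz = 2πi · (sum of the residues of f at the poles inside |z| = 5).

The denominator factors as (z + I/3)*(z - 3 + 3*I)*(z - 2*I), so the singularities of f are simple poles at z = -I/3, z = 3 - 3*I, z = 2*I.
  |-I/3|² = 1/9 < 25 = 5², so this pole is inside the contour.
  |3 - 3*I|² = 18 < 25 = 5², so this pole is inside the contour.
  |2*I|² = 4 < 25 = 5², so this pole is inside the contour.

With P(z) = z*sin(z) and Q(z) = z^3 - 3*z^2 + 4*I*z^2/3 + 17*z/3 + 5*I*z - 2 + 2*I, each pole is simple, so Res(f, z₀) = P(z₀)/Q'(z₀) with Q'(z) = 3*z^2 - 6*z + 8*I*z/3 + 17/3 + 5*I.
  Res(f, -I/3) = P(-I/3)/Q'(-I/3) = (-sinh(1/3)/3)/(56/9 + 7*I) = (-24/1015 + 27*I/1015)*sinh(1/3)
  Res(f, 3 - 3*I) = P(3 - 3*I)/Q'(3 - 3*I) = ((3 - 3*I)*sin(3 - 3*I))/(-13/3 - 23*I) = (252/2465 + 369*I/2465)*sin(3 - 3*I)
  Res(f, 2*I) = P(2*I)/Q'(2*I) = (-2*sinh(2))/(-35/3 - 7*I) = (15/119 - 9*I/119)*sinh(2)

Sum of residues inside C: (15/119 - 9*I/119)*sinh(2) + (-24/1015 + 27*I/1015)*sinh(1/3) + (252/2465 + 369*I/2465)*sin(3 - 3*I)
∮_C f(z) dz = 2πi · ((15/119 - 9*I/119)*sinh(2) + (-24/1015 + 27*I/1015)*sinh(1/3) + (252/2465 + 369*I/2465)*sin(3 - 3*I)) = pi*(-738/2465 + 504*I/2465)*sin(3 - 3*I) + pi*(-54/1015 - 48*I/1015)*sinh(1/3) + pi*(18/119 + 30*I/119)*sinh(2)

Final answer: pi*(-738/2465 + 504*I/2465)*sin(3 - 3*I) + pi*(-54/1015 - 48*I/1015)*sinh(1/3) + pi*(18/119 + 30*I/119)*sinh(2)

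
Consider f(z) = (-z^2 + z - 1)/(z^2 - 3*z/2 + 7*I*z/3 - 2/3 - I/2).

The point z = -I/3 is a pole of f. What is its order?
1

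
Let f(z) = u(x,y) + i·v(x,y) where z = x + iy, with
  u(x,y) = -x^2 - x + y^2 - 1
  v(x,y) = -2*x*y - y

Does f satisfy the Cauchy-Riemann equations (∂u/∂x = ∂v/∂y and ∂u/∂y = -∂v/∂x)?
∂u/∂x = -2*x - 1
∂v/∂y = -2*x - 1
∂u/∂y = 2*y
∂v/∂x = -2*y
∂u/∂x = ∂v/∂y and ∂u/∂y = -∂v/∂x hold identically; f is analytic.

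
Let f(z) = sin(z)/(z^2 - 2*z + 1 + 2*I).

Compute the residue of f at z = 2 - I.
Write f(z) = P(z)/Q(z) with P(z) = sin(z) and Q(z) = z^2 - 2*z + 1 + 2*I.
The denominator factors as Q(z) = (z - I)*(z - 2 + I), so z = 2 - I is a simple zero of Q and P is analytic there; z = 2 - I is therefore a simple pole and
  Res(f, z₀) = P(z₀)/Q'(z₀).

Q'(z) = 2*z - 2, so Q'(2 - I) = 2 - 2*I.
P(2 - I) = sin(2 - I).

Res(f, 2 - I) = (sin(2 - I))/(2 - 2*I) = (1/4 + I/4)*sin(2 - I)

Final answer: (1/4 + I/4)*sin(2 - I)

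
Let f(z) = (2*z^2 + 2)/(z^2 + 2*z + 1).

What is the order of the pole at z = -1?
Factor the denominator:
  z^2 + 2*z + 1 = (z + 1)^2

The numerator P(z) = 2*z^2 + 2 has P(-1) = 4 ≠ 0, so no factor of (z + 1) cancels.
Near z = -1 we can therefore write f(z) = g(z)/(z + 1)^2 with g analytic at -1 and g(-1) ≠ 0 (g is just the numerator).

Hence z = -1 is a pole of order 2.

Final answer: 2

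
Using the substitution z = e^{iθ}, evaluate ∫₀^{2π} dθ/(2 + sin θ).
2*sqrt(3)*pi/3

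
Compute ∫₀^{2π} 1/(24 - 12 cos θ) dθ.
sqrt(3)*pi/18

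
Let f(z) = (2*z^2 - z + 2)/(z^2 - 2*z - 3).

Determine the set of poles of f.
The singularities of f are the zeros of the denominator. Factoring,
  z^2 - 2*z - 3 = (z + 1)*(z - 3)
so the candidates are z = -1, z = 3.

Check the numerator P(z) = 2*z^2 - z + 2 at each one:
  P(-1) = 5 ≠ 0, so z = -1 is a (simple) pole.
  P(3) = 17 ≠ 0, so z = 3 is a (simple) pole.

Poles of f: {-1, 3}

Final answer: {-1, 3}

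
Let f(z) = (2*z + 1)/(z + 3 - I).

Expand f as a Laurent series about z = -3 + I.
(-5 + 2*I)/(z + 3 - I) + 2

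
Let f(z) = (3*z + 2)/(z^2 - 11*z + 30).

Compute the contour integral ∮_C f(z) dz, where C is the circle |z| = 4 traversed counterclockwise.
0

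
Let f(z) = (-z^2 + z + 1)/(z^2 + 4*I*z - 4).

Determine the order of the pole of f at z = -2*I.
2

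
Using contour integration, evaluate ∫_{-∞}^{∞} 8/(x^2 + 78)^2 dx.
Let f(z) = 8/(z^2 + 78)^2. The denominator has no real zeros and deg Q - deg P = 4 ≥ 2, so the integral of f over the upper semicircle |z| = R tends to 0 as R → ∞. Closing the contour in the upper half-plane,
  ∫_{-∞}^{∞} f(x) dx = 2πi · Σ Res(f, z_k)  over the poles with Im z_k > 0.

Zeros of the denominator: z^2 + 78 = 0 gives z = ±sqrt(78)*I.
Upper half-plane: z = sqrt(78)*I (a pole of order 2).

Write f(z) = g(z)/(z - sqrt(78)*I)^2 with g(z) = 8/(z + sqrt(78)*I)^2. For a double pole, Res(f, z₀) = g'(z₀):
  g'(z) = -16/(z + sqrt(78)*I)^3
  Res(f, sqrt(78)*I) = g'(sqrt(78)*I) = -sqrt(78)*I/3042

∫_{-∞}^{∞} f(x) dx = 2πi · (-sqrt(78)*I/3042) = sqrt(78)*pi/1521

Final answer: sqrt(78)*pi/1521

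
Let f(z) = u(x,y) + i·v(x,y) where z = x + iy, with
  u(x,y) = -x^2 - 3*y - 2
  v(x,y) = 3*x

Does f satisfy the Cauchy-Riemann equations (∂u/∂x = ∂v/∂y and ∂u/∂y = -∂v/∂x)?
∂u/∂x = -2*x
∂v/∂y = 0
∂u/∂y = -3
∂v/∂x = 3
∂u/∂x ≠ ∂v/∂y; the Cauchy-Riemann equations are not satisfied, so f is not analytic.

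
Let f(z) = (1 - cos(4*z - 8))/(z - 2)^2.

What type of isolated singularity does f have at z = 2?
Let u = z - 2. The argument of cos is 4*z - 8 = 4u, so
  f = (1 - cos(4u))/u^2 = ((4u)^2/2 - (4u)^4/24 + ...)/u^2 = 8 - (32/3)*u^2 + ...
The Laurent expansion about u = 0 has no negative powers; equivalently lim_{z→2} f(z) = 8 exists and is finite.
So the singularity is removable.

Final answer: removable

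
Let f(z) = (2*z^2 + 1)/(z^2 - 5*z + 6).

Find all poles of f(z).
The singularities of f are the zeros of the denominator. Factoring,
  z^2 - 5*z + 6 = (z - 2)*(z - 3)
so the candidates are z = 2, z = 3.

Check the numerator P(z) = 2*z^2 + 1 at each one:
  P(2) = 9 ≠ 0, so z = 2 is a (simple) pole.
  P(3) = 19 ≠ 0, so z = 3 is a (simple) pole.

Poles of f: {2, 3}

Final answer: {2, 3}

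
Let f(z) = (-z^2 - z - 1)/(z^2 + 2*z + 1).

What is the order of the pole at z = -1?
Factor the denominator:
  z^2 + 2*z + 1 = (z + 1)^2

The numerator P(z) = -z^2 - z - 1 has P(-1) = -1 ≠ 0, so no factor of (z + 1) cancels.
Near z = -1 we can therefore write f(z) = g(z)/(z + 1)^2 with g analytic at -1 and g(-1) ≠ 0 (g is just the numerator).

Hence z = -1 is a pole of order 2.

Final answer: 2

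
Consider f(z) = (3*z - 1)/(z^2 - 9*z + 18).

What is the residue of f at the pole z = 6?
17/3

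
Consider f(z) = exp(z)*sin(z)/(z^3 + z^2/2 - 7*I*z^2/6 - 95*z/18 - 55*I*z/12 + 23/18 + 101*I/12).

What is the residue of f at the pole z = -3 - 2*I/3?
Write f(z) = P(z)/Q(z) with P(z) = exp(z)*sin(z) and Q(z) = z^3 + z^2/2 - 7*I*z^2/6 - 95*z/18 - 55*I*z/12 + 23/18 + 101*I/12.
The denominator factors as Q(z) = (z - 3/2 - I/3)*(z + 3 + 2*I/3)*(z - 1 - 3*I/2), so z = -3 - 2*I/3 is a simple zero of Q and P is analytic there; z = -3 - 2*I/3 is therefore a simple pole and
  Res(f, z₀) = P(z₀)/Q'(z₀).

Q'(z) = 3*z^2 + z - 7*I*z/3 - 95/18 - 55*I/12, so Q'(-3 - 2*I/3) = 95/6 + 55*I/4.
P(-3 - 2*I/3) = -exp(-3 - 2*I/3)*sin(3 + 2*I/3).

Res(f, -3 - 2*I/3) = (-exp(-3 - 2*I/3)*sin(3 + 2*I/3))/(95/6 + 55*I/4) = (-456/12665 + 396*I/12665)*exp(-3 - 2*I/3)*sin(3 + 2*I/3)

Final answer: (-456/12665 + 396*I/12665)*exp(-3 - 2*I/3)*sin(3 + 2*I/3)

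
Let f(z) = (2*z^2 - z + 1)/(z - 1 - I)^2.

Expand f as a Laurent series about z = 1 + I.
3*I/(z - 1 - I)^2 + (3 + 4*I)/(z - 1 - I) + 2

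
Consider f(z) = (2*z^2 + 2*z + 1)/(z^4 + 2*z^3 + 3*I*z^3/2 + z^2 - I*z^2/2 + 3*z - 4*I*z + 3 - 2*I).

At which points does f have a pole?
{-1 - 3*I/2, -1 - I, -1, 1 + I}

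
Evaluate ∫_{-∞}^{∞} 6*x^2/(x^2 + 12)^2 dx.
sqrt(3)*pi/2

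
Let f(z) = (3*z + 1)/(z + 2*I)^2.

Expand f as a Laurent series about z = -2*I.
(1 - 6*I)/(z + 2*I)^2 + 3/(z + 2*I)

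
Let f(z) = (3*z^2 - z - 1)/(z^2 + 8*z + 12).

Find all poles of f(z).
{-6, -2}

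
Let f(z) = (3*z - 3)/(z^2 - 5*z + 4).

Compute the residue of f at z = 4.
Write f(z) = P(z)/Q(z) with P(z) = 3*z - 3 and Q(z) = z^2 - 5*z + 4.
The denominator factors as Q(z) = (z - 4)*(z - 1), so z = 4 is a simple zero of Q and P is analytic there; z = 4 is therefore a simple pole and
  Res(f, z₀) = P(z₀)/Q'(z₀).

Q'(z) = 2*z - 5, so Q'(4) = 3.
P(4) = 9.

Res(f, 4) = (9)/(3) = 3

Final answer: 3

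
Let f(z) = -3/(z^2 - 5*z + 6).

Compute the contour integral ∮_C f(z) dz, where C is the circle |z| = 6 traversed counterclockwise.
By the residue theorem, ∮_C f(z) dz = 2πi · (sum of the residues of f at the poles inside |z| = 6).

The denominator factors as (z - 2)*(z - 3), so the singularities of f are simple poles at z = 2, z = 3.
  |2|² = 4 < 36 = 6², so this pole is inside the contour.
  |3|² = 9 < 36 = 6², so this pole is inside the contour.

With P(z) = -3 and Q(z) = z^2 - 5*z + 6, each pole is simple, so Res(f, z₀) = P(z₀)/Q'(z₀) with Q'(z) = 2*z - 5.
  Res(f, 2) = P(2)/Q'(2) = (-3)/(-1) = 3
  Res(f, 3) = P(3)/Q'(3) = (-3)/(1) = -3

Sum of residues inside C: 0
∮_C f(z) dz = 2πi · (0) = 0

Final answer: 0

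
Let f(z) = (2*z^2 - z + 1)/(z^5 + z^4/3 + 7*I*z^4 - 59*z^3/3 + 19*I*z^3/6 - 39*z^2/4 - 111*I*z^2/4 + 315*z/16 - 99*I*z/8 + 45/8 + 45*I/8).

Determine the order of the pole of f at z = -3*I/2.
Factor the denominator:
  z^5 + z^4/3 + 7*I*z^4 - 59*z^3/3 + 19*I*z^3/6 - 39*z^2/4 - 111*I*z^2/4 + 315*z/16 - 99*I*z/8 + 45/8 + 45*I/8 = (z + 3*I/2)^3*(z - 2/3 + 2*I)*(z + 1 + I/2)

The numerator P(z) = 2*z^2 - z + 1 has P(-3*I/2) = -7/2 + 3*I/2 ≠ 0, so no factor of (z + 3*I/2) cancels.
Near z = -3*I/2 we can therefore write f(z) = g(z)/(z + 3*I/2)^3 with g analytic at -3*I/2 and g(-3*I/2) ≠ 0 (g is the numerator divided by the remaining denominator factors).

Hence z = -3*I/2 is a pole of order 3.

Final answer: 3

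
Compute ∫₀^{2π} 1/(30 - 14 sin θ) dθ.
Call the integral J. The integrand is 2π-periodic and we integrate over a full period, so shifting θ does not change the value (θ → θ + π/2 turns sin θ into cos θ; θ → θ + π flips the sign of the trig term). Hence
  J = ∫₀^{2π} dθ/(30 + 14 cos θ).
Put z = e^{iθ}: then cos θ = (z + 1/z)/2, dθ = dz/(iz), and z runs once counterclockwise around |z| = 1:
  J = ∮_{|z|=1} 1/(30 + 14*(z + 1/z)/2) · dz/(iz) = (2/i) ∮_{|z|=1} dz/(14*z^2 + 60*z + 14).
The roots of 14*z^2 + 60*z + 14 are z = (-30 ± sqrt(30^2 - 14^2))/14, with sqrt(704) = 8*sqrt(11); their product is 1, so only z₊ = -15/7 + 4*sqrt(11)/7 lies inside the unit circle (z₋ = -15/7 - 4*sqrt(11)/7 lies outside).
z₊ is a simple zero of q(z) = 14*z^2 + 60*z + 14, so Res(1/q, z₊) = 1/q'(z₊) with q'(z) = 28*z + 60; and q'(z₊) = 14*(z₊ - z₋) = 16*sqrt(11).
Therefore J = (2/i) · 2πi · 1/(16*sqrt(11)) = 2*pi/(8*sqrt(11)) = sqrt(11)*pi/44

Final answer: sqrt(11)*pi/44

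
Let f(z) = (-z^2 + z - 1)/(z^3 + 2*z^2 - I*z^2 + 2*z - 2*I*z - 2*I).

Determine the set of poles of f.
The singularities of f are the zeros of the denominator. Factoring,
  z^3 + 2*z^2 - I*z^2 + 2*z - 2*I*z - 2*I = (z + 1 - I)*(z + 1 + I)*(z - I)
so the candidates are z = -1 + I, z = -1 - I, z = I.

Check the numerator P(z) = -z^2 + z - 1 at each one:
  P(-1 + I) = -2 + 3*I ≠ 0, so z = -1 + I is a (simple) pole.
  P(-1 - I) = -2 - 3*I ≠ 0, so z = -1 - I is a (simple) pole.
  P(I) = I ≠ 0, so z = I is a (simple) pole.

Poles of f: {-1 - I, -1 + I, I}

Final answer: {-1 - I, -1 + I, I}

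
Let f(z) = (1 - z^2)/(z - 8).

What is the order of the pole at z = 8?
Factor the denominator:
  z - 8 = (z - 8)

The numerator P(z) = 1 - z^2 has P(8) = -63 ≠ 0, so no factor of (z - 8) cancels.
Near z = 8 we can therefore write f(z) = g(z)/(z - 8) with g analytic at 8 and g(8) ≠ 0 (g is just the numerator).

Hence z = 8 is a pole of order 1.

Final answer: 1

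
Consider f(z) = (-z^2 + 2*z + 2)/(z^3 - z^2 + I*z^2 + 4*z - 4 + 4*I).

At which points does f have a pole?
{-2*I, 2*I, 1 - I}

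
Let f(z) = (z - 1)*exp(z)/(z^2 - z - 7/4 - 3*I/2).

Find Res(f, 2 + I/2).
Write f(z) = P(z)/Q(z) with P(z) = (z - 1)*exp(z) and Q(z) = z^2 - z - 7/4 - 3*I/2.
The denominator factors as Q(z) = (z - 2 - I/2)*(z + 1 + I/2), so z = 2 + I/2 is a simple zero of Q and P is analytic there; z = 2 + I/2 is therefore a simple pole and
  Res(f, z₀) = P(z₀)/Q'(z₀).

Q'(z) = 2*z - 1, so Q'(2 + I/2) = 3 + I.
P(2 + I/2) = (1 + I/2)*exp(2 + I/2).

Res(f, 2 + I/2) = ((1 + I/2)*exp(2 + I/2))/(3 + I) = (7/20 + I/20)*exp(2 + I/2)

Final answer: (7/20 + I/20)*exp(2 + I/2)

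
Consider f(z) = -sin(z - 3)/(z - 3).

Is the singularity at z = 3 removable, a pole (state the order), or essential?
Let u = z - 3. The argument of sin is z - 3 = u, so
  f = -sin(u)/u = -((u) - (u)^3/6 + ...)/u = -1 + (1/6)*u^2 - ...
The Laurent expansion about u = 0 has no negative powers; equivalently lim_{z→3} f(z) = -1 exists and is finite.
So the singularity is removable.

Final answer: removable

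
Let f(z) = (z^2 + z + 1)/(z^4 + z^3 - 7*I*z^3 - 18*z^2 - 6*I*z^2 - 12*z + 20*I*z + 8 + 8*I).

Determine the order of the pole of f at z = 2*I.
Factor the denominator:
  z^4 + z^3 - 7*I*z^3 - 18*z^2 - 6*I*z^2 - 12*z + 20*I*z + 8 + 8*I = (z - 2*I)^3*(z + 1 - I)

The numerator P(z) = z^2 + z + 1 has P(2*I) = -3 + 2*I ≠ 0, so no factor of (z - 2*I) cancels.
Near z = 2*I we can therefore write f(z) = g(z)/(z - 2*I)^3 with g analytic at 2*I and g(2*I) ≠ 0 (g is the numerator divided by the remaining denominator factors).

Hence z = 2*I is a pole of order 3.

Final answer: 3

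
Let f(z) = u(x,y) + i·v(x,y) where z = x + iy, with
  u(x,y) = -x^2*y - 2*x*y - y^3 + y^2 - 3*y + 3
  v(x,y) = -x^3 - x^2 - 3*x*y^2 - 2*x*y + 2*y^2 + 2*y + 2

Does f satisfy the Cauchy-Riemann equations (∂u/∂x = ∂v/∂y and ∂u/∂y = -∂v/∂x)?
∂u/∂x = -2*x*y - 2*y
∂v/∂y = -6*x*y - 2*x + 4*y + 2
∂u/∂y = -x^2 - 2*x - 3*y^2 + 2*y - 3
∂v/∂x = -3*x^2 - 2*x - 3*y^2 - 2*y
∂u/∂x ≠ ∂v/∂y and ∂u/∂y ≠ -∂v/∂x; the Cauchy-Riemann equations are not satisfied, so f is not analytic.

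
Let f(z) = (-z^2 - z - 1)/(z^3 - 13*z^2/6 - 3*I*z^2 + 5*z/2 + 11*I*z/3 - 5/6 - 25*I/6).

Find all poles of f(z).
The singularities of f are the zeros of the denominator. Factoring,
  z^3 - 13*z^2/6 - 3*I*z^2 + 5*z/2 + 11*I*z/3 - 5/6 - 25*I/6 = (z - 1/2 - I)*(z - 1 - 3*I)*(z - 2/3 + I)
so the candidates are z = 1/2 + I, z = 1 + 3*I, z = 2/3 - I.

Check the numerator P(z) = -z^2 - z - 1 at each one:
  P(1/2 + I) = -3/4 - 2*I ≠ 0, so z = 1/2 + I is a (simple) pole.
  P(1 + 3*I) = 6 - 9*I ≠ 0, so z = 1 + 3*I is a (simple) pole.
  P(2/3 - I) = -10/9 + 7*I/3 ≠ 0, so z = 2/3 - I is a (simple) pole.

Poles of f: {1/2 + I, 2/3 - I, 1 + 3*I}

Final answer: {1/2 + I, 2/3 - I, 1 + 3*I}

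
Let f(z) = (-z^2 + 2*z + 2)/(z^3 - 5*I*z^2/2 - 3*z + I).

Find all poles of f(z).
The singularities of f are the zeros of the denominator. Factoring,
  z^3 - 5*I*z^2/2 - 3*z + I = (z - 1 - I)*(z - I/2)*(z + 1 - I)
so the candidates are z = 1 + I, z = I/2, z = -1 + I.

Check the numerator P(z) = -z^2 + 2*z + 2 at each one:
  P(1 + I) = 4 ≠ 0, so z = 1 + I is a (simple) pole.
  P(I/2) = 9/4 + I ≠ 0, so z = I/2 is a (simple) pole.
  P(-1 + I) = 4*I ≠ 0, so z = -1 + I is a (simple) pole.

Poles of f: {-1 + I, I/2, 1 + I}

Final answer: {-1 + I, I/2, 1 + I}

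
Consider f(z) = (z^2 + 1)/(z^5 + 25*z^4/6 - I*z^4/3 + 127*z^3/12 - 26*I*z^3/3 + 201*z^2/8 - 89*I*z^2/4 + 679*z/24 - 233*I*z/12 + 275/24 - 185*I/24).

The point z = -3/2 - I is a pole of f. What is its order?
Factor the denominator:
  z^5 + 25*z^4/6 - I*z^4/3 + 127*z^3/12 - 26*I*z^3/3 + 201*z^2/8 - 89*I*z^2/4 + 679*z/24 - 233*I*z/12 + 275/24 - 185*I/24 = (z + 3/2 + I)^3*(z + 2/3 - I/3)*(z - 1 - 3*I)

The numerator P(z) = z^2 + 1 has P(-3/2 - I) = 9/4 + 3*I ≠ 0, so no factor of (z + 3/2 + I) cancels.
Near z = -3/2 - I we can therefore write f(z) = g(z)/(z + 3/2 + I)^3 with g analytic at -3/2 - I and g(-3/2 - I) ≠ 0 (g is the numerator divided by the remaining denominator factors).

Hence z = -3/2 - I is a pole of order 3.

Final answer: 3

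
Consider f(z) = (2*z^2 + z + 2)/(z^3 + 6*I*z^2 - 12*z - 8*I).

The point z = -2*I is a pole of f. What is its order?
Factor the denominator:
  z^3 + 6*I*z^2 - 12*z - 8*I = (z + 2*I)^3

The numerator P(z) = 2*z^2 + z + 2 has P(-2*I) = -6 - 2*I ≠ 0, so no factor of (z + 2*I) cancels.
Near z = -2*I we can therefore write f(z) = g(z)/(z + 2*I)^3 with g analytic at -2*I and g(-2*I) ≠ 0 (g is just the numerator).

Hence z = -2*I is a pole of order 3.

Final answer: 3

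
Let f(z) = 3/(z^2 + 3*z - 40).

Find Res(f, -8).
Write f(z) = P(z)/Q(z) with P(z) = 3 and Q(z) = z^2 + 3*z - 40.
The denominator factors as Q(z) = (z + 8)*(z - 5), so z = -8 is a simple zero of Q and P is analytic there; z = -8 is therefore a simple pole and
  Res(f, z₀) = P(z₀)/Q'(z₀).

Q'(z) = 2*z + 3, so Q'(-8) = -13.
P(-8) = 3.

Res(f, -8) = (3)/(-13) = -3/13

Final answer: -3/13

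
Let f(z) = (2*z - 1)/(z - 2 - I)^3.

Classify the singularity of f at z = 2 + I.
pole of order 3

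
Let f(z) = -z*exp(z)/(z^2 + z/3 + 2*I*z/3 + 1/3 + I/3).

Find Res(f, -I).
Write f(z) = P(z)/Q(z) with P(z) = -z*exp(z) and Q(z) = z^2 + z/3 + 2*I*z/3 + 1/3 + I/3.
The denominator factors as Q(z) = (z + 1/3 - I/3)*(z + I), so z = -I is a simple zero of Q and P is analytic there; z = -I is therefore a simple pole and
  Res(f, z₀) = P(z₀)/Q'(z₀).

Q'(z) = 2*z + 1/3 + 2*I/3, so Q'(-I) = 1/3 - 4*I/3.
P(-I) = I*exp(-I).

Res(f, -I) = (I*exp(-I))/(1/3 - 4*I/3) = (-12/17 + 3*I/17)*exp(-I)

Final answer: (-12/17 + 3*I/17)*exp(-I)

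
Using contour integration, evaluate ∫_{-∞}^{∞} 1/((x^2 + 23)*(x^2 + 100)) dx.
Let f(z) = 1/((z^2 + 23)*(z^2 + 100)). The denominator has no real zeros and deg Q - deg P = 4 ≥ 2, so the integral of f over the upper semicircle |z| = R tends to 0 as R → ∞. Closing the contour in the upper half-plane,
  ∫_{-∞}^{∞} f(x) dx = 2πi · Σ Res(f, z_k)  over the poles with Im z_k > 0.

Zeros of the denominator: z^2 + 23 = 0 gives z = ±sqrt(23)*I; z^2 + 100 = 0 gives z = ±10*I.
Upper half-plane: z = 10*I, z = sqrt(23)*I (simple).

Each pole is a simple zero of Q(z) = z^4 + 123*z^2 + 2300, so Res(f, z₀) = P(z₀)/Q'(z₀) with P(z) = 1, Q'(z) = 4*z^3 + 246*z:
  Res(f, 10*I) = (1)/(-1540*I) = I/1540
  Res(f, sqrt(23)*I) = (1)/(154*sqrt(23)*I) = -sqrt(23)*I/3542

Sum of residues: I*(23 - 10*sqrt(23))/35420
∫_{-∞}^{∞} f(x) dx = 2πi · (I*(23 - 10*sqrt(23))/35420) = pi*(-23 + 10*sqrt(23))/17710

Final answer: pi*(-23 + 10*sqrt(23))/17710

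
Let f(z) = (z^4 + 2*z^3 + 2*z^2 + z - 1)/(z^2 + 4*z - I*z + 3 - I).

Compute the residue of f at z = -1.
-2/5 - I/5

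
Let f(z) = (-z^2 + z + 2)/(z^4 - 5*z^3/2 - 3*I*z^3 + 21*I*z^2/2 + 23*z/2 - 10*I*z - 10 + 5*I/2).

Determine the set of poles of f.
The singularities of f are the zeros of the denominator. Factoring,
  z^4 - 5*z^3/2 - 3*I*z^3 + 21*I*z^2/2 + 23*z/2 - 10*I*z - 10 + 5*I/2 = (z + 1 - 2*I)*(z - 2 + I)*(z - 1/2 - 2*I)*(z - 1)
so the candidates are z = -1 + 2*I, z = 2 - I, z = 1/2 + 2*I, z = 1.

Check the numerator P(z) = -z^2 + z + 2 at each one:
  P(-1 + 2*I) = 4 + 6*I ≠ 0, so z = -1 + 2*I is a (simple) pole.
  P(2 - I) = 1 + 3*I ≠ 0, so z = 2 - I is a (simple) pole.
  P(1/2 + 2*I) = 25/4 ≠ 0, so z = 1/2 + 2*I is a (simple) pole.
  P(1) = 2 ≠ 0, so z = 1 is a (simple) pole.

Poles of f: {-1 + 2*I, 1/2 + 2*I, 1, 2 - I}

Final answer: {-1 + 2*I, 1/2 + 2*I, 1, 2 - I}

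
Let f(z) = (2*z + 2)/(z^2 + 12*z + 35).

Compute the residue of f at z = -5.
Write f(z) = P(z)/Q(z) with P(z) = 2*z + 2 and Q(z) = z^2 + 12*z + 35.
The denominator factors as Q(z) = (z + 7)*(z + 5), so z = -5 is a simple zero of Q and P is analytic there; z = -5 is therefore a simple pole and
  Res(f, z₀) = P(z₀)/Q'(z₀).

Q'(z) = 2*z + 12, so Q'(-5) = 2.
P(-5) = -8.

Res(f, -5) = (-8)/(2) = -4

Final answer: -4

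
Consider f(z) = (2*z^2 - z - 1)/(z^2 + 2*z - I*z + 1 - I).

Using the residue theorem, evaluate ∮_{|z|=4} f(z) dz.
By the residue theorem, ∮_C f(z) dz = 2πi · (sum of the residues of f at the poles inside |z| = 4).

The denominator factors as (z + 1)*(z + 1 - I), so the singularities of f are simple poles at z = -1, z = -1 + I.
  |-1|² = 1 < 16 = 4², so this pole is inside the contour.
  |-1 + I|² = 2 < 16 = 4², so this pole is inside the contour.

With P(z) = 2*z^2 - z - 1 and Q(z) = z^2 + 2*z - I*z + 1 - I, each pole is simple, so Res(f, z₀) = P(z₀)/Q'(z₀) with Q'(z) = 2*z + 2 - I.
  Res(f, -1) = P(-1)/Q'(-1) = (2)/(-I) = 2*I
  Res(f, -1 + I) = P(-1 + I)/Q'(-1 + I) = (-5*I)/(I) = -5

Sum of residues inside C: -5 + 2*I
∮_C f(z) dz = 2πi · (-5 + 2*I) = pi*(-4 - 10*I)

Final answer: pi*(-4 - 10*I)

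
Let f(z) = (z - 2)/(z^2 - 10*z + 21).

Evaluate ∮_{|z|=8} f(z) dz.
By the residue theorem, ∮_C f(z) dz = 2πi · (sum of the residues of f at the poles inside |z| = 8).

The denominator factors as (z - 7)*(z - 3), so the singularities of f are simple poles at z = 7, z = 3.
  |7|² = 49 < 64 = 8², so this pole is inside the contour.
  |3|² = 9 < 64 = 8², so this pole is inside the contour.

With P(z) = z - 2 and Q(z) = z^2 - 10*z + 21, each pole is simple, so Res(f, z₀) = P(z₀)/Q'(z₀) with Q'(z) = 2*z - 10.
  Res(f, 7) = P(7)/Q'(7) = (5)/(4) = 5/4
  Res(f, 3) = P(3)/Q'(3) = (1)/(-4) = -1/4

Sum of residues inside C: 1
∮_C f(z) dz = 2πi · (1) = 2*I*pi

Final answer: 2*I*pi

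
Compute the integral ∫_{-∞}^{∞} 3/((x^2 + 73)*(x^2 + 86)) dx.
3*pi*(-73*sqrt(86) + 86*sqrt(73))/81614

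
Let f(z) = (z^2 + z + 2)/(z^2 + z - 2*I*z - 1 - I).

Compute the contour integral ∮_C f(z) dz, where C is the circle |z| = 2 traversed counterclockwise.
By the residue theorem, ∮_C f(z) dz = 2πi · (sum of the residues of f at the poles inside |z| = 2).

The denominator factors as (z - I)*(z + 1 - I), so the singularities of f are simple poles at z = I, z = -1 + I.
  |I|² = 1 < 4 = 2², so this pole is inside the contour.
  |-1 + I|² = 2 < 4 = 2², so this pole is inside the contour.

With P(z) = z^2 + z + 2 and Q(z) = z^2 + z - 2*I*z - 1 - I, each pole is simple, so Res(f, z₀) = P(z₀)/Q'(z₀) with Q'(z) = 2*z + 1 - 2*I.
  Res(f, I) = P(I)/Q'(I) = (1 + I)/(1) = 1 + I
  Res(f, -1 + I) = P(-1 + I)/Q'(-1 + I) = (1 - I)/(-1) = -1 + I

Sum of residues inside C: 2*I
∮_C f(z) dz = 2πi · (2*I) = -4*pi

Final answer: -4*pi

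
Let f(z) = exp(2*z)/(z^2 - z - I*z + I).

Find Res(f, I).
Write f(z) = P(z)/Q(z) with P(z) = exp(2*z) and Q(z) = z^2 - z - I*z + I.
The denominator factors as Q(z) = (z - 1)*(z - I), so z = I is a simple zero of Q and P is analytic there; z = I is therefore a simple pole and
  Res(f, z₀) = P(z₀)/Q'(z₀).

Q'(z) = 2*z - 1 - I, so Q'(I) = -1 + I.
P(I) = exp(2*I).

Res(f, I) = (exp(2*I))/(-1 + I) = (-1/2 - I/2)*exp(2*I)

Final answer: (-1/2 - I/2)*exp(2*I)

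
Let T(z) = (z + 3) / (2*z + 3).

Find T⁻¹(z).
(-3*z + 3)/(2*z - 1)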